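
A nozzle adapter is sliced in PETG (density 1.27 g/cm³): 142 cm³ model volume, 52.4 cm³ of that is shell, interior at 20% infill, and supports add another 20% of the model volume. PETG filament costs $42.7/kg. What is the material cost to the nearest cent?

Volume inside the shell = 142 − 52.4, so 89.6 cm³.
Deposited infill = 0.20 × 89.6 = 17.92 cm³.
Support: 0.20 × 142 → 28.4 cm³.
Total extruded: 52.4 + 17.92 + 28.4 → 98.72 cm³.
Mass = 98.72 × 1.27, so 125.3744 g.
Cost = 125.3744 g / 1000 × $42.7/kg = $5.35.

$5.35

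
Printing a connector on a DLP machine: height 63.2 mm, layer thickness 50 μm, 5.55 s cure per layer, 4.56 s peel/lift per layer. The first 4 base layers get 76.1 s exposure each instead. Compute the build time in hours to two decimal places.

3.63 hours

Layer count = ceil(63.2 / 0.05) = 1264.
Burn-in layers = 4 × (76.1 + 4.56), so 322.64 s.
Regular layers = 1260 × (5.55 + 4.56), so 12738.6 s.
Sum: 322.64 + 12738.6 = 13061.24 s → 3.63 hours.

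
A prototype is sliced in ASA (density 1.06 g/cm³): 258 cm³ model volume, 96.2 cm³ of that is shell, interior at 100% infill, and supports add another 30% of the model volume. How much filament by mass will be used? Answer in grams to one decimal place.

355.5 g

Volume inside the shell: 258 − 96.2 → 161.8 cm³.
Infill deposited = 1.00 × 161.8 = 161.8 cm³.
Support = 0.30 × 258, so 77.4 cm³.
Total extruded = 96.2 + 161.8 + 77.4 = 335.4 cm³.
Mass = 335.4 × 1.06 = 355.524 g.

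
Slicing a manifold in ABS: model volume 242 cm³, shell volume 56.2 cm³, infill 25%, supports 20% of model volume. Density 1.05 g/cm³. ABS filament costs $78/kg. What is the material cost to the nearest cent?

$12.37

Interior volume = 242 − 56.2 = 185.8 cm³.
Infill deposited = 0.25 × 185.8, so 46.45 cm³.
Support = 0.20 × 242, so 48.4 cm³.
Total printed volume = 56.2 + 46.45 + 48.4, so 151.05 cm³.
Mass = 151.05 × 1.05 = 158.6025 g.
Cost = 158.6025 g / 1000 × $78/kg = $12.37.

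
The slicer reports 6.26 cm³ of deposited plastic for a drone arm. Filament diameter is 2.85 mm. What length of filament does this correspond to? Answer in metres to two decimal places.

A = π r² = π × 1.425² = 6.3794 mm².
Length = 6.26 cm³ / 6.3794 mm² = 6260 / 6.3794 = 981.28 mm = 0.98 m.

0.98 m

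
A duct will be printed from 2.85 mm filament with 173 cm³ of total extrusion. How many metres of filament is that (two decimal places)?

27.12 m

Filament cross-section = π × (2.85/2)² = 6.3794 mm².
Length = 173 cm³ / 6.3794 mm² = 173000 / 6.3794 = 27118.54 mm = 27.12 m.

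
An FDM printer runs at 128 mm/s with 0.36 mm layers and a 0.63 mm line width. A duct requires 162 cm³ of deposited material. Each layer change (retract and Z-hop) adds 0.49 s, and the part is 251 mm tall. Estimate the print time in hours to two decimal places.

Bead cross-section = 0.36 × 0.63, so 0.2268 mm².
Toolpath length = 162 cm³ / 0.2268 mm² = 162000 / 0.2268 = 714285.7 mm.
Print-move time = 714285.7 / 128 = 5580.4 s.
Layer count = ceil(251 / 0.36) = 698.
Z-hop total = 698 × 0.49 = 342.02 s.
Altogether 5580.4 + 342.02 = 5922.42 s, i.e. 1.65 hours.

1.65 hours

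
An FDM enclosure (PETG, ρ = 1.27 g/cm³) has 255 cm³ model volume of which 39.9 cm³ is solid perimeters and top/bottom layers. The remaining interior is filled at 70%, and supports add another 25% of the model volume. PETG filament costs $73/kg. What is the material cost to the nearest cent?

Infill region: 255 − 39.9 → 215.1 cm³.
Deposited infill = 0.70 × 215.1 = 150.57 cm³.
Support = 0.25 × 255 = 63.75 cm³.
Deposited volume: 39.9 + 150.57 + 63.75 → 254.22 cm³.
Mass = 254.22 × 1.27, so 322.8594 g.
At $73/kg: 322.8594/1000 × 73 = $23.57.

$23.57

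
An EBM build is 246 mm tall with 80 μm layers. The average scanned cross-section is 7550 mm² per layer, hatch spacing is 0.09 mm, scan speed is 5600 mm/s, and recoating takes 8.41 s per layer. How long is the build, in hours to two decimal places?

19.98 hours

Layers = ⌈246/0.08⌉ = 3075.
Per-layer scan distance = 7550 / 0.09 = 83888.9 mm.
Beam time per layer = 83888.9 / 5600, so 14.9802 s.
Layer cycle: 14.9802 + 8.41 → 23.3902 s.
Build time = 3075 × 23.3902 = 71924.865 s = 19.98 hours.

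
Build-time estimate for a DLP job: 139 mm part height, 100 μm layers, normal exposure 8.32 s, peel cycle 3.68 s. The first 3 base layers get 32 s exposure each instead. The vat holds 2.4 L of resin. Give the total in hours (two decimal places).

Layers = ⌈139/0.1⌉ = 1390.
Base layers = 3 × (32 + 3.68) = 107.04 s.
Normal layers: 1387 × (8.32 + 3.68) → 16644 s.
Total = 107.04 + 16644 = 16751.04 s = 4.65 hours.

4.65 hours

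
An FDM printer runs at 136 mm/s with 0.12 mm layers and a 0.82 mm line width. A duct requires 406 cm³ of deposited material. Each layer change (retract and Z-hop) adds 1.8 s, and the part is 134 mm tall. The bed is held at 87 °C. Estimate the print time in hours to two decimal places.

8.99 hours

Line area: 0.12 × 0.82 → 0.0984 mm².
Total extruded path = 406000/0.0984 = 4126016.3 mm.
Time extruding = 4126016.3 / 136, so 30338.4 s.
Layer count = ceil(134 / 0.12) = 1117.
Layer-change overhead: 1117 × 1.8 → 2010.6 s.
Altogether 30338.4 + 2010.6 = 32349 s, i.e. 8.99 hours.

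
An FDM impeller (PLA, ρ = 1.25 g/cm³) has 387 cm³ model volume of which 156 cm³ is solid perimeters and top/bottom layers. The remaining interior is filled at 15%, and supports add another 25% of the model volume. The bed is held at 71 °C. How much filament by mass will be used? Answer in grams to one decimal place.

Infill region = 387 − 156 = 231 cm³.
Infill deposited = 0.15 × 231, so 34.65 cm³.
Support = 0.25 × 387 = 96.75 cm³.
Deposited volume = 156 + 34.65 + 96.75, so 287.4 cm³.
Mass = 287.4 × 1.25 = 359.25 g.

359.3 g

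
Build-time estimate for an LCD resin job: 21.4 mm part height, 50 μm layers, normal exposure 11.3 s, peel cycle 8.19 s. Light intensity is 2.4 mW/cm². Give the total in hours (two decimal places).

2.32 hours

Number of layers: 21.4 / 0.05 → 428 (rounded up).
Per-layer time = 11.3 + 8.19, so 19.49 s.
Total = 428 × 19.49 = 8341.72 s = 2.32 hours.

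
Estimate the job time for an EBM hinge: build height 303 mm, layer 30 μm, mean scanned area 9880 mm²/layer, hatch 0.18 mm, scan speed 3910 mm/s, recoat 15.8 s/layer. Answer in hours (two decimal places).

Layers = ⌈303/0.03⌉ = 10100.
Per-layer scan distance = 9880 / 0.18 = 54888.9 mm.
Beam time per layer = 54888.9 / 3910, so 14.0381 s.
Time per layer = 14.0381 + 15.8 = 29.8381 s.
Build time = 10100 × 29.8381 = 301364.81 s = 83.71 hours.

83.71 hours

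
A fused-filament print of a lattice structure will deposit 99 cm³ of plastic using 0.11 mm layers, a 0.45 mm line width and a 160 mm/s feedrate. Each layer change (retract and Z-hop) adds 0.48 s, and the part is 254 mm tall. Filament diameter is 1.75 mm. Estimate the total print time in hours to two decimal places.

3.78 hours

Line area: 0.11 × 0.45 → 0.0495 mm².
Toolpath length = 99 cm³ / 0.0495 mm² = 99000 / 0.0495 = 2000000 mm.
Time extruding = 2000000 / 160, so 12500 s.
Number of layers: 254 / 0.11 → 2310 (rounded up).
Non-print overhead: 2310 × 0.48 → 1108.8 s.
Altogether 12500 + 1108.8 = 13608.8 s, i.e. 3.78 hours.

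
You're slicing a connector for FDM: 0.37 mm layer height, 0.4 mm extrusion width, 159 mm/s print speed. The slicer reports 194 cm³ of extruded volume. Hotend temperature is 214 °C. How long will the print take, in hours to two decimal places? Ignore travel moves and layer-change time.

Extrusion cross-section: 0.37 × 0.4 → 0.148 mm².
Total extruded path = 194000/0.148 = 1310810.8 mm.
Print-move time = 1310810.8 / 159 = 8244.1 s.
Converting: 8244.1 s = 2.29 hours.

2.29 hours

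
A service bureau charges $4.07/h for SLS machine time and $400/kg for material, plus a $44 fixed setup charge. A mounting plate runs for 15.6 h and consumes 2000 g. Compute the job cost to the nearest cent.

Machine-time cost = 4.07 × 15.6 = $63.492.
Material cost: 400 × 2000/1000 → $800.00.
Total = 63.492 + 800.00 + 44 = 907.492 ≈ $907.49.

$907.49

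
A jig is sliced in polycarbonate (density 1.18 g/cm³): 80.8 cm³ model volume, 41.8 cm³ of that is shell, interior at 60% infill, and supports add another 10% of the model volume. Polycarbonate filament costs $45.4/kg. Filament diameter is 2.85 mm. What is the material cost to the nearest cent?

Interior volume: 80.8 − 41.8 → 39 cm³.
Infill volume: 0.60 × 39 → 23.4 cm³.
Support: 0.10 × 80.8 → 8.08 cm³.
Deposited volume: 41.8 + 23.4 + 8.08 → 73.28 cm³.
Mass = 73.28 × 1.18, so 86.4704 g.
Cost = 86.4704 g / 1000 × $45.4/kg = $3.93.

$3.93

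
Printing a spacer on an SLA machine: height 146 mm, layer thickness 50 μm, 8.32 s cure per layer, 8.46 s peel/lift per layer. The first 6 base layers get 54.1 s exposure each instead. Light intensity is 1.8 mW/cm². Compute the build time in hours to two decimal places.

Layers = ⌈146/0.05⌉ = 2920.
Bottom layers = 6 × (54.1 + 8.46) = 375.36 s.
Normal layers = 2914 × (8.32 + 8.46), so 48896.92 s.
Sum: 375.36 + 48896.92 = 49272.28 s → 13.69 hours.

13.69 hours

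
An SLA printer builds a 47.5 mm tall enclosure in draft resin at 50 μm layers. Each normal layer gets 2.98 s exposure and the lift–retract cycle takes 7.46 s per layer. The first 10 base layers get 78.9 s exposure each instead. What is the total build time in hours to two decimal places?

Number of layers: 47.5 / 0.05 → 950 (rounded up).
Base layers = 10 × (78.9 + 7.46), so 863.6 s.
Normal layers = 940 × (2.98 + 7.46), so 9813.6 s.
Sum: 863.6 + 9813.6 = 10677.2 s → 2.97 hours.

2.97 hours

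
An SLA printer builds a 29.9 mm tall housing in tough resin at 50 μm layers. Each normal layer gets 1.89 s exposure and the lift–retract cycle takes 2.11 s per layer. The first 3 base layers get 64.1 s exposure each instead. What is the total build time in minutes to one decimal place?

43.0 minutes

Number of layers: 29.9 / 0.05 → 598 (rounded up).
Base layers = 3 × (64.1 + 2.11) = 198.63 s.
Normal layers = 595 × (1.89 + 2.11) = 2380 s.
Total = 198.63 + 2380 = 2578.63 s = 43.0 minutes.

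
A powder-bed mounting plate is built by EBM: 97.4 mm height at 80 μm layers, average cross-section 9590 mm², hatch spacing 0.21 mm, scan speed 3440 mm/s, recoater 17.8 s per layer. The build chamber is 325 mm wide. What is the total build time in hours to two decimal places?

Layers = ⌈97.4/0.08⌉ = 1218.
Scan path per layer: 9590 / 0.21 → 45666.7 mm.
Beam time per layer: 45666.7 / 3440 → 13.2752 s.
Time per layer: 13.2752 + 17.8 → 31.0752 s.
Total: 1218 × 31.0752 s = 37849.5936 s → 10.51 hours.

10.51 hours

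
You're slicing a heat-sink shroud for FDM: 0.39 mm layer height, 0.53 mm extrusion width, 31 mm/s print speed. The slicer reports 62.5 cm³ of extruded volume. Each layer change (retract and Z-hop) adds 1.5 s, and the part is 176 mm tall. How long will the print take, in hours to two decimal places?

Line area = 0.39 × 0.53, so 0.2067 mm².
Path length: 62500 mm³ / 0.2067 mm² → 302370.6 mm.
Time extruding: 302370.6 / 31 → 9753.9 s.
Number of layers: 176 / 0.39 → 452 (rounded up).
Layer-change overhead = 452 × 1.5, so 678 s.
Altogether 9753.9 + 678 = 10431.9 s, i.e. 2.90 hours.

2.90 hours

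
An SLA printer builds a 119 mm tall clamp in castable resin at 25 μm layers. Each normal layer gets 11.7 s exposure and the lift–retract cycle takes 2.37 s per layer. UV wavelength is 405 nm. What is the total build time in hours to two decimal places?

18.60 hours

Layer count = ceil(119 / 0.025) = 4760.
Per-layer time = 11.7 + 2.37, so 14.07 s.
Total = 4760 × 14.07 = 66973.2 s = 18.60 hours.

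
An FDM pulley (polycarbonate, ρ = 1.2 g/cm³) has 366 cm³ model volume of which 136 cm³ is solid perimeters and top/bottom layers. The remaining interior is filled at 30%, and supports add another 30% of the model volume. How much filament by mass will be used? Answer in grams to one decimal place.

377.8 g

Interior volume: 366 − 136 → 230 cm³.
Deposited infill: 0.30 × 230 → 69 cm³.
Support = 0.30 × 366 = 109.8 cm³.
Deposited volume: 136 + 69 + 109.8 → 314.8 cm³.
Mass = 314.8 × 1.2, so 377.76 g.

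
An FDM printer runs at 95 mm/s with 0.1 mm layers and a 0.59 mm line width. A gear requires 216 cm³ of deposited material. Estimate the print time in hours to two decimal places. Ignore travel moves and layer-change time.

10.70 hours

Bead cross-section = 0.1 × 0.59 = 0.059 mm².
Total extruded path = 216000/0.059 = 3661016.9 mm.
Extrusion time: 3661016.9 / 95 → 38537 s.
In the requested units: 38537 s = 10.70 hours.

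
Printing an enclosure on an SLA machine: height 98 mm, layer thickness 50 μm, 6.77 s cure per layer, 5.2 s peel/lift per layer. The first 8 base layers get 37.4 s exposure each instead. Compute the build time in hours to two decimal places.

6.59 hours

Number of layers: 98 / 0.05 → 1960 (rounded up).
Base layers = 8 × (37.4 + 5.2) = 340.8 s.
Remaining layers = 1952 × (6.77 + 5.2) = 23365.44 s.
Sum: 340.8 + 23365.44 = 23706.24 s → 6.59 hours.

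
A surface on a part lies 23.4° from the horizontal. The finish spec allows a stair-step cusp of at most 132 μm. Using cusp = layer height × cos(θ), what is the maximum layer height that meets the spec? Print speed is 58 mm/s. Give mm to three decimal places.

0.144 mm

cos(23.4°) = 0.9178; t_max = 0.132/0.9178 = 0.144 mm.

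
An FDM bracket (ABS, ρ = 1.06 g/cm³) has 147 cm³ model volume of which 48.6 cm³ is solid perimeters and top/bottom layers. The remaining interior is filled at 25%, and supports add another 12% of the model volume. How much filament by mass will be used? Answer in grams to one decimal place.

Infill region = 147 − 48.6 = 98.4 cm³.
Infill deposited = 0.25 × 98.4 = 24.6 cm³.
Support: 0.12 × 147 → 17.64 cm³.
Total printed volume = 48.6 + 24.6 + 17.64 = 90.84 cm³.
Mass: 90.84 × 1.06 → 96.2904 g.

96.3 g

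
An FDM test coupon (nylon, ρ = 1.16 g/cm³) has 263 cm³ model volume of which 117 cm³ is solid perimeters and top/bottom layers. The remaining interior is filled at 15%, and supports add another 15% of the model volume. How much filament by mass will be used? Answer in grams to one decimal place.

206.9 g

Interior volume = 263 − 117 = 146 cm³.
Infill deposited = 0.15 × 146 = 21.9 cm³.
Support = 0.15 × 263, so 39.45 cm³.
Deposited volume = 117 + 21.9 + 39.45, so 178.35 cm³.
Mass: 178.35 × 1.16 → 206.886 g.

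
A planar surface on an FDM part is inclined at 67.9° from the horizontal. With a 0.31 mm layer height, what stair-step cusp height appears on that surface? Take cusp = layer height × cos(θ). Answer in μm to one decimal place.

h_c = t·cos θ = 0.31 × 0.3762 = 0.116622 mm (116.6 μm).

116.6 μm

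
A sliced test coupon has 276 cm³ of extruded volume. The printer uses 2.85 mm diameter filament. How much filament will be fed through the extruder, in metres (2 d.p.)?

43.26 m

Cross-section of 2.85 mm filament: π·(2.85/2)² = 6.3794 mm².
Length = 276 cm³ / 6.3794 mm² = 276000 / 6.3794 = 43264.26 mm = 43.26 m.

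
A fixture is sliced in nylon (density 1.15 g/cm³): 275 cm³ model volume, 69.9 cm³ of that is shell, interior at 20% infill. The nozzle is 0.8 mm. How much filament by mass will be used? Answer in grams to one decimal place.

127.6 g

Infill region = 275 − 69.9, so 205.1 cm³.
Infill deposited: 0.20 × 205.1 → 41.02 cm³.
Total printed volume = 69.9 + 41.02, so 110.92 cm³.
Mass = 110.92 × 1.15, so 127.558 g.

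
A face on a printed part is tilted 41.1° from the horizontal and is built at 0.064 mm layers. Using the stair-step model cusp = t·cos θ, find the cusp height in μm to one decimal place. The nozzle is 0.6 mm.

48.2 μm

cos(41.1°) = 0.7536, so cusp = 0.064 × 0.7536 = 0.04823 mm → 48.2 μm.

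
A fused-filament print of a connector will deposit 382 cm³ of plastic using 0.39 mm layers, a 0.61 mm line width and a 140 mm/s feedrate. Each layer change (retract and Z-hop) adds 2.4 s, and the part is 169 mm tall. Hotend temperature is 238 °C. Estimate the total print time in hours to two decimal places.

Line area = 0.39 × 0.61 = 0.2379 mm².
Total extruded path = 382000/0.2379 = 1605716.7 mm.
Time extruding: 1605716.7 / 140 → 11469.4 s.
Number of layers: 169 / 0.39 → 434 (rounded up).
Z-hop total = 434 × 2.4 = 1041.6 s.
Altogether 11469.4 + 1041.6 = 12511 s, i.e. 3.48 hours.

3.48 hours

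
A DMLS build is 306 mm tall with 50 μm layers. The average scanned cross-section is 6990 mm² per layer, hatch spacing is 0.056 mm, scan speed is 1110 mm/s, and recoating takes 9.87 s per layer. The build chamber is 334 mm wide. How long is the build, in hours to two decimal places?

Number of layers: 306 / 0.05 → 6120 (rounded up).
Scan path per layer = 6990 / 0.056 = 124821.4 mm.
Laser time per layer = 124821.4 / 1110, so 112.4517 s.
Per-layer time: 112.4517 + 9.87 → 122.3217 s.
Total: 6120 × 122.3217 s = 748608.804 s → 207.95 hours.

207.95 hours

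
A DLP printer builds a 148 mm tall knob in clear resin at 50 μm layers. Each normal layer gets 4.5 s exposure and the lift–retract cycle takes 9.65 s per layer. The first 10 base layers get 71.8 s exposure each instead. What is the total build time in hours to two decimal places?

11.82 hours

Layer count = ceil(148 / 0.05) = 2960.
Burn-in layers = 10 × (71.8 + 9.65) = 814.5 s.
Remaining layers = 2950 × (4.5 + 9.65) = 41742.5 s.
Total = 814.5 + 41742.5 = 42557 s = 11.82 hours.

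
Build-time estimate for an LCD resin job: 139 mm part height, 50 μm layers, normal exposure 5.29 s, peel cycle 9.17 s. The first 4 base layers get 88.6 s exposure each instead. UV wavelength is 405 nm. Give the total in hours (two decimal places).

Layer count = ceil(139 / 0.05) = 2780.
Base layers = 4 × (88.6 + 9.17), so 391.08 s.
Regular layers = 2776 × (5.29 + 9.17), so 40140.96 s.
Sum: 391.08 + 40140.96 = 40532.04 s → 11.26 hours.

11.26 hours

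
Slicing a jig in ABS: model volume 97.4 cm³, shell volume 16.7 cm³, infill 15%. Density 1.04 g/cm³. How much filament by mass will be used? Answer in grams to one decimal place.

Infill region: 97.4 − 16.7 → 80.7 cm³.
Deposited infill = 0.15 × 80.7 = 12.105 cm³.
Total printed volume: 16.7 + 12.105 → 28.805 cm³.
Mass = 28.805 × 1.04, so 29.9572 g.

30.0 g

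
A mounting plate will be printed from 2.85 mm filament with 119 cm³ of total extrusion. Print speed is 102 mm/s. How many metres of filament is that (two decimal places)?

A = π r² = π × 1.425² = 6.3794 mm².
Length = 119 cm³ / 6.3794 mm² = 119000 / 6.3794 = 18653.79 mm = 18.65 m.

18.65 m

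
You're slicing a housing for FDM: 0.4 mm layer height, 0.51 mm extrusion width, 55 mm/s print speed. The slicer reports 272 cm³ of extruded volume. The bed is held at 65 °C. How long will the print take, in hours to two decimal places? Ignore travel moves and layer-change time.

6.73 hours

Bead cross-section = 0.4 × 0.51, so 0.204 mm².
Path length: 272000 mm³ / 0.204 mm² → 1333333.3 mm.
Print-move time: 1333333.3 / 55 → 24242.4 s.
Converting: 24242.4 s = 6.73 hours.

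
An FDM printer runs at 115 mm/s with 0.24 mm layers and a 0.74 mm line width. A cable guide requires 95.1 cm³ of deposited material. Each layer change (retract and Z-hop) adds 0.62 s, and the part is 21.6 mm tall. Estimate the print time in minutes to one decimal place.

78.5 minutes

Extrusion cross-section = 0.24 × 0.74 = 0.1776 mm².
Total extruded path = 95100/0.1776 = 535473 mm.
Time extruding = 535473 / 115, so 4656.3 s.
Layers = ⌈21.6/0.24⌉ = 90.
Non-print overhead = 90 × 0.62 = 55.8 s.
Total = 4656.3 + 55.8 = 4712.1 s = 78.5 minutes.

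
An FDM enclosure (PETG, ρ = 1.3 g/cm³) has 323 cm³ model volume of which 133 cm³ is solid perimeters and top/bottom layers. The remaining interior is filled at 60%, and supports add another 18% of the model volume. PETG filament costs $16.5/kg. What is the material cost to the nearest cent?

$6.55

Infill region = 323 − 133 = 190 cm³.
Deposited infill = 0.60 × 190 = 114 cm³.
Support = 0.18 × 323 = 58.14 cm³.
Deposited volume = 133 + 114 + 58.14, so 305.14 cm³.
Mass: 305.14 × 1.3 → 396.682 g.
At $16.5/kg: 396.682/1000 × 16.5 = $6.55.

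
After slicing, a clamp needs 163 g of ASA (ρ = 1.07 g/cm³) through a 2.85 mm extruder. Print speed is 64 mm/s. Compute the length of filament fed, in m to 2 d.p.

23.88 m

Volume = 163 g / 1.07 g·cm⁻³ = 152.3364 cm³ = 152336.4 mm³.
A = π r² = π × 1.425² = 6.3794 mm².
Length = 152336.4 / 6.3794 = 23879.42 mm = 23.88 m.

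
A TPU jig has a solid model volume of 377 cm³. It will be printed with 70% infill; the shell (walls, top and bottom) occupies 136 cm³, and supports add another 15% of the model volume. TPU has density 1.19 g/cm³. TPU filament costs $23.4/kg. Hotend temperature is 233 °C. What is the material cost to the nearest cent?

Interior volume = 377 − 136, so 241 cm³.
Infill volume = 0.70 × 241, so 168.7 cm³.
Support = 0.15 × 377, so 56.55 cm³.
Total extruded = 136 + 168.7 + 56.55 = 361.25 cm³.
Mass: 361.25 × 1.19 → 429.8875 g.
Cost = 429.8875 g / 1000 × $23.4/kg = $10.06.

$10.06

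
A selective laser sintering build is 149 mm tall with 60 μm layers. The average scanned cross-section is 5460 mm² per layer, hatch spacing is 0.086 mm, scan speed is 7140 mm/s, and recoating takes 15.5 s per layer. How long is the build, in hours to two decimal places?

16.83 hours

Number of layers: 149 / 0.06 → 2484 (rounded up).
Hatch length per layer: 5460 / 0.086 → 63488.4 mm.
Laser time per layer: 63488.4 / 7140 → 8.8919 s.
Layer cycle = 8.8919 + 15.5 = 24.3919 s.
Build time = 2484 × 24.3919 = 60589.4796 s = 16.83 hours.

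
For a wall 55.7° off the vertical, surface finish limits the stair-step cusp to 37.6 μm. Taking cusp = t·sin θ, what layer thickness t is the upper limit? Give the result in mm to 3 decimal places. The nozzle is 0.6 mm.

0.046 mm

Layer height = cusp / sin(55.7°) = 0.0376 / 0.8261 = 0.046 mm.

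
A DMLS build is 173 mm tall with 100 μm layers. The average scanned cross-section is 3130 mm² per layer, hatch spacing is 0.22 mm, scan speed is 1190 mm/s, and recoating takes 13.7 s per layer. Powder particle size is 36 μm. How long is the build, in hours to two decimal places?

12.33 hours

Layer count = ceil(173 / 0.1) = 1730.
Per-layer scan distance = 3130 / 0.22 = 14227.3 mm.
Per-layer scan time = 14227.3 / 1190, so 11.9557 s.
Layer cycle = 11.9557 + 13.7 = 25.6557 s.
1730 layers × 25.6557 s/layer = 44384.361 s, i.e. 12.33 hours.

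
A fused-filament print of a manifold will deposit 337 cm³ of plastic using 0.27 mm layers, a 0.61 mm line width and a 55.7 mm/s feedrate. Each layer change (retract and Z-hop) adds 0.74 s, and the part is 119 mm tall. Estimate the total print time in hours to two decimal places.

10.29 hours

Line area = 0.27 × 0.61 = 0.1647 mm².
Total extruded path = 337000/0.1647 = 2046144.5 mm.
Time extruding = 2046144.5 / 55.7 = 36735.1 s.
Number of layers: 119 / 0.27 → 441 (rounded up).
Layer-change overhead = 441 × 0.74, so 326.34 s.
Total = 36735.1 + 326.34 = 37061.44 s = 10.29 hours.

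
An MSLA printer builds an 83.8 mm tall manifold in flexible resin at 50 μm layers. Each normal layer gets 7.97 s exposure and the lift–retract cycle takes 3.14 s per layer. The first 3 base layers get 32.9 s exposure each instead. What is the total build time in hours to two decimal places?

5.19 hours

Layer count = ceil(83.8 / 0.05) = 1676.
Base layers: 3 × (32.9 + 3.14) → 108.12 s.
Remaining layers = 1673 × (7.97 + 3.14), so 18587.03 s.
Sum: 108.12 + 18587.03 = 18695.15 s → 5.19 hours.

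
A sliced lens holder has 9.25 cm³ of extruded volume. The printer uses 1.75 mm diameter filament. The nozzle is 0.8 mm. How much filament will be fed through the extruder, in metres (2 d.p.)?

Cross-section of 1.75 mm filament: π·(1.75/2)² = 2.4053 mm².
Length = 9.25 cm³ / 2.4053 mm² = 9250 / 2.4053 = 3845.67 mm = 3.85 m.

3.85 m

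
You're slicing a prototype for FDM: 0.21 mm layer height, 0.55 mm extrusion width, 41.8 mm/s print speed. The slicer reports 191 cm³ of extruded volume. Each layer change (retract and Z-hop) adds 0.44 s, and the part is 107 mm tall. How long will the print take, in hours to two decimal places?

11.05 hours

Extrusion cross-section = 0.21 × 0.55 = 0.1155 mm².
Total extruded path = 191000/0.1155 = 1653679.7 mm.
Time extruding = 1653679.7 / 41.8 = 39561.7 s.
Layer count = ceil(107 / 0.21) = 510.
Non-print overhead: 510 × 0.44 → 224.4 s.
Altogether 39561.7 + 224.4 = 39786.1 s, i.e. 11.05 hours.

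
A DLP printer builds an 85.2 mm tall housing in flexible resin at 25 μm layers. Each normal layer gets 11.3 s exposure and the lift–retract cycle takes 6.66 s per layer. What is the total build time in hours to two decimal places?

Layers = ⌈85.2/0.025⌉ = 3408.
Cycle time = 11.3 + 6.66, so 17.96 s.
Build time: 3408 × 17.96 s = 61207.68 s, i.e. 17.00 hours.

17.00 hours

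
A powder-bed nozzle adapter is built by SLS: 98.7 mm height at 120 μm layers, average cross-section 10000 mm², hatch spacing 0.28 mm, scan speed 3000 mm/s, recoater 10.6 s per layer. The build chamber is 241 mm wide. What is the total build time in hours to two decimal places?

5.14 hours

Layer count = ceil(98.7 / 0.12) = 823.
Hatch length per layer = 10000 / 0.28, so 35714.3 mm.
Laser time per layer = 35714.3 / 3000 = 11.9048 s.
Layer cycle = 11.9048 + 10.6 = 22.5048 s.
823 layers × 22.5048 s/layer = 18521.4504 s, i.e. 5.14 hours.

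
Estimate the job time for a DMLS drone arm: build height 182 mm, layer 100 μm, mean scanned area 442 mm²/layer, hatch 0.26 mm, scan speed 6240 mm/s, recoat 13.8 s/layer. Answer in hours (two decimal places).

Layer count = ceil(182 / 0.1) = 1820.
Scan path per layer = 442 / 0.26, so 1700 mm.
Scan time per layer = 1700 / 6240, so 0.2724 s.
Time per layer: 0.2724 + 13.8 → 14.0724 s.
1820 layers × 14.0724 s/layer = 25611.768 s, i.e. 7.11 hours.

7.11 hours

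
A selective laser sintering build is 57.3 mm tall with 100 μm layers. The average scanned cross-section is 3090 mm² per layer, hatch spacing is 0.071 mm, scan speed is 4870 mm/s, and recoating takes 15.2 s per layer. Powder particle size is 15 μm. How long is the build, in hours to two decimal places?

3.84 hours

Layers = ⌈57.3/0.1⌉ = 573.
Per-layer scan distance = 3090 / 0.071 = 43521.1 mm.
Per-layer scan time = 43521.1 / 4870 = 8.9366 s.
Time per layer: 8.9366 + 15.2 → 24.1366 s.
Build time = 573 × 24.1366 = 13830.2718 s = 3.84 hours.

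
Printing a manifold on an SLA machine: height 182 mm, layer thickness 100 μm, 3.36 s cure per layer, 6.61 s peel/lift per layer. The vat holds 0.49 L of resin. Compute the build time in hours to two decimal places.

5.04 hours

Layer count = ceil(182 / 0.1) = 1820.
Each layer takes = 3.36 + 6.61 = 9.97 s.
Build time: 1820 × 9.97 s = 18145.4 s, i.e. 5.04 hours.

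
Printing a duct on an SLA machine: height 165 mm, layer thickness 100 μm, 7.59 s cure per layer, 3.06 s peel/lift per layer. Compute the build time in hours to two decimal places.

Layers = ⌈165/0.1⌉ = 1650.
Per-layer time: 7.59 + 3.06 → 10.65 s.
Total = 1650 × 10.65 = 17572.5 s = 4.88 hours.

4.88 hours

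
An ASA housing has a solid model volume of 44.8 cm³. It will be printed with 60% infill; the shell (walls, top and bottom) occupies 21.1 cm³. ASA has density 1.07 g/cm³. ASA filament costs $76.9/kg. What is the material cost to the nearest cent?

$2.91

Interior volume: 44.8 − 21.1 → 23.7 cm³.
Infill volume = 0.60 × 23.7 = 14.22 cm³.
Total extruded = 21.1 + 14.22 = 35.32 cm³.
Mass: 35.32 × 1.07 → 37.7924 g.
Cost = 37.7924 g / 1000 × $76.9/kg = $2.91.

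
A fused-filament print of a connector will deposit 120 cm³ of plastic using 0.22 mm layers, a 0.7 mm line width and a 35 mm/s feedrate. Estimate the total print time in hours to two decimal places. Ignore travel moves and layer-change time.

6.18 hours

Extrusion cross-section: 0.22 × 0.7 → 0.154 mm².
Total extruded path = 120000/0.154 = 779220.8 mm.
Print-move time: 779220.8 / 35 → 22263.5 s.
That's 22263.5 s → 6.18 hours.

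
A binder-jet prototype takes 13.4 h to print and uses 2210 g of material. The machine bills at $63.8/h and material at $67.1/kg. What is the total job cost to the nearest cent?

Machine cost = 63.8 × 13.4 = $854.92.
Feedstock cost: 67.1 × 2210/1000 → $148.291.
Job cost: 854.92 + 148.291 = 1003.211 ≈ $1003.21.

$1003.21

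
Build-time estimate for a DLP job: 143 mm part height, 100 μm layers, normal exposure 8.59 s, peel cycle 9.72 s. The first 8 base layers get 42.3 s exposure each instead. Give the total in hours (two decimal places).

7.35 hours

Layers = ⌈143/0.1⌉ = 1430.
Burn-in layers = 8 × (42.3 + 9.72) = 416.16 s.
Regular layers = 1422 × (8.59 + 9.72), so 26036.82 s.
Total = 416.16 + 26036.82 = 26452.98 s = 7.35 hours.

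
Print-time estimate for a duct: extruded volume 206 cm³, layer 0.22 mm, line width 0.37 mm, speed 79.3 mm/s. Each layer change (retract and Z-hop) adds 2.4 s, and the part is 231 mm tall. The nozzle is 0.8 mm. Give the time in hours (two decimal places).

Line area = 0.22 × 0.37 = 0.0814 mm².
Total extruded path = 206000/0.0814 = 2530712.5 mm.
Print-move time: 2530712.5 / 79.3 → 31913.1 s.
Layers = ⌈231/0.22⌉ = 1050.
Z-hop total: 1050 × 2.4 → 2520 s.
Altogether 31913.1 + 2520 = 34433.1 s, i.e. 9.56 hours.

9.56 hours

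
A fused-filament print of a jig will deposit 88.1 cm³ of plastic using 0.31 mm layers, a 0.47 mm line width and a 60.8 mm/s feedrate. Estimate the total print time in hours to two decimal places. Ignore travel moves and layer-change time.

2.76 hours

Bead cross-section: 0.31 × 0.47 → 0.1457 mm².
Toolpath length = 88.1 cm³ / 0.1457 mm² = 88100 / 0.1457 = 604667.1 mm.
Time extruding = 604667.1 / 60.8, so 9945.2 s.
9945.2 s = 2.76 hours.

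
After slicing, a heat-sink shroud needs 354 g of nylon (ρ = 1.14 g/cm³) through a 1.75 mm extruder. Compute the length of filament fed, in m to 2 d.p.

129.10 m

Extruded volume: 354/1.14 = 310.5263 cm³ (310526.3 mm³).
A = π r² = π × 0.875² = 2.4053 mm².
L = V/A = 310526.3/2.4053 = 129100.86 mm → 129.10 m.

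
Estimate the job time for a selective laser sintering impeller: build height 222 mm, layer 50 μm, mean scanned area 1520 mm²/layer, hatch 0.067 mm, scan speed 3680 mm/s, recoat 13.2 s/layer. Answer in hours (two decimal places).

23.88 hours

Layers = ⌈222/0.05⌉ = 4440.
Hatch length per layer = 1520 / 0.067, so 22686.6 mm.
Laser time per layer = 22686.6 / 3680 = 6.1648 s.
Time per layer = 6.1648 + 13.2 = 19.3648 s.
Total: 4440 × 19.3648 s = 85979.712 s → 23.88 hours.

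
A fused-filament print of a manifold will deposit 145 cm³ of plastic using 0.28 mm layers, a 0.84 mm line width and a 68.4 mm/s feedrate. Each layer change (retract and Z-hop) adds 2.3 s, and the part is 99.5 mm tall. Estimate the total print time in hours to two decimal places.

Line area: 0.28 × 0.84 → 0.2352 mm².
Toolpath length = 145 cm³ / 0.2352 mm² = 145000 / 0.2352 = 616496.6 mm.
Print-move time = 616496.6 / 68.4 = 9013.1 s.
Number of layers: 99.5 / 0.28 → 356 (rounded up).
Non-print overhead = 356 × 2.3 = 818.8 s.
Total = 9013.1 + 818.8 = 9831.9 s = 2.73 hours.

2.73 hours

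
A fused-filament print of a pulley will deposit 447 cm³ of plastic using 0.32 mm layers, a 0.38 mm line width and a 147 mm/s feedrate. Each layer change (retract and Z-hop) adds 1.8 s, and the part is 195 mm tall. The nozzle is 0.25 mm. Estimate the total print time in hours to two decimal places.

7.25 hours

Line area: 0.32 × 0.38 → 0.1216 mm².
Path length: 447000 mm³ / 0.1216 mm² → 3675986.8 mm.
Extrusion time: 3675986.8 / 147 → 25006.7 s.
Number of layers: 195 / 0.32 → 610 (rounded up).
Z-hop total = 610 × 1.8, so 1098 s.
Total = 25006.7 + 1098 = 26104.7 s = 7.25 hours.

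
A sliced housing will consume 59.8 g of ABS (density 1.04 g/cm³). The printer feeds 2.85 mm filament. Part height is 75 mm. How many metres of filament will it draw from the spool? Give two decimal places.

Volume = 59.8 g / 1.04 g·cm⁻³ = 57.5 cm³ = 57500 mm³.
A = π r² = π × 1.425² = 6.3794 mm².
Length = 57500 / 6.3794 = 9013.39 mm = 9.01 m.

9.01 m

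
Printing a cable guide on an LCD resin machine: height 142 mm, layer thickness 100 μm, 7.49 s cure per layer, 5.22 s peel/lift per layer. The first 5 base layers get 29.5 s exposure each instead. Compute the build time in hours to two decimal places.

Layers = ⌈142/0.1⌉ = 1420.
Bottom layers: 5 × (29.5 + 5.22) → 173.6 s.
Remaining layers = 1415 × (7.49 + 5.22) = 17984.65 s.
Total = 173.6 + 17984.65 = 18158.25 s = 5.04 hours.

5.04 hours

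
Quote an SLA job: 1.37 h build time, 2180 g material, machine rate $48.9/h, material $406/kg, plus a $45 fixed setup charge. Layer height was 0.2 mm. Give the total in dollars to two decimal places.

Time charge = 48.9 × 1.37 = $66.993.
Feedstock cost = 406 × 2180/1000, so $885.08.
Adding setup: 66.993 + 885.08 + 45 → 997.073 ≈ $997.07.

$997.07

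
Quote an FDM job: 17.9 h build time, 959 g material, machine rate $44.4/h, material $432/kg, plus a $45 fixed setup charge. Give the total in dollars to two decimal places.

$1254.05

Machine cost = 44.4 × 17.9 = $794.76.
Material charge = 432 × 959/1000, so $414.288.
Total = 794.76 + 414.288 + 45 = 1254.048 ≈ $1254.05.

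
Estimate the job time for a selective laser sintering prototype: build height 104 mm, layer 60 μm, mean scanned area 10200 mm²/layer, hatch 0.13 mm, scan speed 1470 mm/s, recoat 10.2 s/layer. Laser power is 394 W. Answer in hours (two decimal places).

Layer count = ceil(104 / 0.06) = 1734.
Per-layer scan distance: 10200 / 0.13 → 78461.5 mm.
Per-layer scan time: 78461.5 / 1470 → 53.3752 s.
Per-layer time = 53.3752 + 10.2 = 63.5752 s.
Build time = 1734 × 63.5752 = 110239.3968 s = 30.62 hours.

30.62 hours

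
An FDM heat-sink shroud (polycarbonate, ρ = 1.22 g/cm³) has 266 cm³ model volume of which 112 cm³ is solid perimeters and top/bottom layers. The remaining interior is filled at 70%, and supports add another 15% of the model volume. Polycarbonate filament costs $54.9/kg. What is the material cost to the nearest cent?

$17.39

Infill region: 266 − 112 → 154 cm³.
Deposited infill = 0.70 × 154, so 107.8 cm³.
Support = 0.15 × 266 = 39.9 cm³.
Total extruded: 112 + 107.8 + 39.9 → 259.7 cm³.
Mass = 259.7 × 1.22, so 316.834 g.
Cost = 316.834 g / 1000 × $54.9/kg = $17.39.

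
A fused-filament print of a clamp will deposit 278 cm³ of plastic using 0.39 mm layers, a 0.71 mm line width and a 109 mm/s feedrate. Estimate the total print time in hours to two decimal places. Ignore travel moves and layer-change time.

2.56 hours

Extrusion cross-section: 0.39 × 0.71 → 0.2769 mm².
Path length: 278000 mm³ / 0.2769 mm² → 1003972.6 mm.
Extrusion time = 1003972.6 / 109 = 9210.8 s.
That's 9210.8 s → 2.56 hours.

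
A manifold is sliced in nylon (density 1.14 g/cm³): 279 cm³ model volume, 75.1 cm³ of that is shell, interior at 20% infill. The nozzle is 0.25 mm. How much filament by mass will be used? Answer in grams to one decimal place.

132.1 g

Infill region = 279 − 75.1, so 203.9 cm³.
Infill deposited = 0.20 × 203.9, so 40.78 cm³.
Total extruded = 75.1 + 40.78 = 115.88 cm³.
Mass = 115.88 × 1.14 = 132.1032 g.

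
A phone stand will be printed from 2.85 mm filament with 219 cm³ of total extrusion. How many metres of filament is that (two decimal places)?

34.33 m

Cross-section of 2.85 mm filament: π·(2.85/2)² = 6.3794 mm².
L = 219000 mm³ / 6.3794 mm² = 34329.25 mm, i.e. 34.33 m.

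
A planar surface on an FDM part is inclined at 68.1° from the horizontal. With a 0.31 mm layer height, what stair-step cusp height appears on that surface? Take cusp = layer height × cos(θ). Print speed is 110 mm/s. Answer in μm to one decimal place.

115.6 μm

h_c = t·cos θ = 0.31 × 0.3730 = 0.11563 mm (115.6 μm).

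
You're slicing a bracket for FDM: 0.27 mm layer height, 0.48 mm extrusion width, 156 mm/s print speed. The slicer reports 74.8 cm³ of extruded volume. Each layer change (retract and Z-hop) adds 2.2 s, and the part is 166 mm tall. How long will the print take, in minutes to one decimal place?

Extrusion cross-section = 0.27 × 0.48 = 0.1296 mm².
Total extruded path = 74800/0.1296 = 577160.5 mm.
Time extruding = 577160.5 / 156, so 3699.7 s.
Layers = ⌈166/0.27⌉ = 615.
Non-print overhead = 615 × 2.2, so 1353 s.
Altogether 3699.7 + 1353 = 5052.7 s, i.e. 84.2 minutes.

84.2 minutes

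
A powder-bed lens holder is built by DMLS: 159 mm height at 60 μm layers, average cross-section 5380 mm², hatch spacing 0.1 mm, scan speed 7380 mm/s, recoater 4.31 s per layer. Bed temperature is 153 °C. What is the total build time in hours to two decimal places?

Layer count = ceil(159 / 0.06) = 2650.
Scan path per layer = 5380 / 0.1 = 53800 mm.
Laser time per layer: 53800 / 7380 → 7.29 s.
Time per layer = 7.29 + 4.31 = 11.6 s.
2650 layers × 11.6 s/layer = 30740 s, i.e. 8.54 hours.

8.54 hours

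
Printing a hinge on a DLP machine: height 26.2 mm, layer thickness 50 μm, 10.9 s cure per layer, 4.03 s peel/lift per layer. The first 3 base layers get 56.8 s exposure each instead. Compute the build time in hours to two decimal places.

Number of layers: 26.2 / 0.05 → 524 (rounded up).
Bottom layers: 3 × (56.8 + 4.03) → 182.49 s.
Remaining layers = 521 × (10.9 + 4.03) = 7778.53 s.
Sum: 182.49 + 7778.53 = 7961.02 s → 2.21 hours.

2.21 hours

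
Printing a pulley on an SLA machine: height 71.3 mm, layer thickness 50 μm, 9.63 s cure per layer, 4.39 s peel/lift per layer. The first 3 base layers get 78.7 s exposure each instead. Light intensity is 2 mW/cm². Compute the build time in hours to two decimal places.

5.61 hours

Layers = ⌈71.3/0.05⌉ = 1426.
Base layers = 3 × (78.7 + 4.39), so 249.27 s.
Remaining layers = 1423 × (9.63 + 4.39) = 19950.46 s.
Sum: 249.27 + 19950.46 = 20199.73 s → 5.61 hours.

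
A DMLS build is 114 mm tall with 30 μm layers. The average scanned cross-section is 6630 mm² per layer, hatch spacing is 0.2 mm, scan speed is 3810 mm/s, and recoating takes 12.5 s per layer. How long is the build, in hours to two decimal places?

22.38 hours

Number of layers: 114 / 0.03 → 3800 (rounded up).
Scan path per layer = 6630 / 0.2, so 33150 mm.
Laser time per layer = 33150 / 3810, so 8.7008 s.
Layer cycle: 8.7008 + 12.5 → 21.2008 s.
Build time = 3800 × 21.2008 = 80563.04 s = 22.38 hours.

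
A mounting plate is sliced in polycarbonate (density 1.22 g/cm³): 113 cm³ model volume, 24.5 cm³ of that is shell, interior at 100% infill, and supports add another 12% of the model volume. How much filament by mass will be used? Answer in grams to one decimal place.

Infill region = 113 − 24.5 = 88.5 cm³.
Infill volume = 1.00 × 88.5, so 88.5 cm³.
Support = 0.12 × 113 = 13.56 cm³.
Total extruded: 24.5 + 88.5 + 13.56 → 126.56 cm³.
Mass = 126.56 × 1.22, so 154.4032 g.

154.4 g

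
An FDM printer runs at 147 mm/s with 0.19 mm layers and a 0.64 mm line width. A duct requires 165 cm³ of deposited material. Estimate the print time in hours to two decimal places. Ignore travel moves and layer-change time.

Line area = 0.19 × 0.64 = 0.1216 mm².
Toolpath length = 165 cm³ / 0.1216 mm² = 165000 / 0.1216 = 1356907.9 mm.
Extrusion time = 1356907.9 / 147, so 9230.7 s.
Converting: 9230.7 s = 2.56 hours.

2.56 hours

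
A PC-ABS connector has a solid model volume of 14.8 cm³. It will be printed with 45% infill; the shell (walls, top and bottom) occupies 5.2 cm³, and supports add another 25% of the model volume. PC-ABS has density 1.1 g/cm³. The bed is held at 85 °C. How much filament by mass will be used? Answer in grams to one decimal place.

14.5 g

Volume inside the shell: 14.8 − 5.2 → 9.6 cm³.
Infill deposited = 0.45 × 9.6, so 4.32 cm³.
Support: 0.25 × 14.8 → 3.7 cm³.
Deposited volume = 5.2 + 4.32 + 3.7, so 13.22 cm³.
Mass: 13.22 × 1.1 → 14.542 g.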